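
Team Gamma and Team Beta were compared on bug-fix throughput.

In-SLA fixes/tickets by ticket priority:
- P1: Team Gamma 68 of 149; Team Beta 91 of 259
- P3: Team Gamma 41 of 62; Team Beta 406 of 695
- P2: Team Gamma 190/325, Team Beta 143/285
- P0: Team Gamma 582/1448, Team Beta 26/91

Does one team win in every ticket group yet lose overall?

Yes

P1: Team Gamma 68/149 = 45.6%, Team Beta 91/259 = 35.1% → Team Gamma
P3: Team Gamma 41/62 = 66.1%, Team Beta 406/695 = 58.4% → Team Gamma
P2: Team Gamma 190/325 = 58.5%, Team Beta 143/285 = 50.2% → Team Gamma
P0: Team Gamma 582/1448 = 40.2%, Team Beta 26/91 = 28.6% → Team Gamma
Overall: Team Gamma 881/1984 = 44.4%, Team Beta 666/1330 = 50.1% → Team Beta
Team Gamma wins each ticket group but Team Beta wins overall — the comparison reverses. Team Gamma's tickets skew toward P0, which has a lower base rate.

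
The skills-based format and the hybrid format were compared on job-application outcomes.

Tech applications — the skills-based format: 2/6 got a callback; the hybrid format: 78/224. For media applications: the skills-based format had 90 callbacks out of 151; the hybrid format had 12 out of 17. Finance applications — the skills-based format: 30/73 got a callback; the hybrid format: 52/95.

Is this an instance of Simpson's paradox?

Yes

Tech: the skills-based format 2/6 = 33.3%, the hybrid format 78/224 = 34.8% → the hybrid format
Media: the skills-based format 90/151 = 59.6%, the hybrid format 12/17 = 70.6% → the hybrid format
Finance: the skills-based format 30/73 = 41.1%, the hybrid format 52/95 = 54.7% → the hybrid format
Overall: the skills-based format 122/230 = 53.0%, the hybrid format 142/336 = 42.3% → the skills-based format
The hybrid format wins each industry group but the skills-based format wins overall — the comparison reverses. The hybrid format's applications skew toward tech, which has a lower base rate.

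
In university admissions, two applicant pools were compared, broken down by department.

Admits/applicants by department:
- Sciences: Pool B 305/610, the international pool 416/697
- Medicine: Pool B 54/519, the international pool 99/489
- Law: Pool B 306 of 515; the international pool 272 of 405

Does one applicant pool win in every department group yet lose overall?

Sciences: Pool B 305/610 = 50.0%, the international pool 416/697 = 59.7% → the international pool
Medicine: Pool B 54/519 = 10.4%, the international pool 99/489 = 20.2% → the international pool
Law: Pool B 306/515 = 59.4%, the international pool 272/405 = 67.2% → the international pool
Overall: Pool B 665/1644 = 40.5%, the international pool 787/1591 = 49.5% → the international pool
The international pool wins overall and in every department group — no reversal.

No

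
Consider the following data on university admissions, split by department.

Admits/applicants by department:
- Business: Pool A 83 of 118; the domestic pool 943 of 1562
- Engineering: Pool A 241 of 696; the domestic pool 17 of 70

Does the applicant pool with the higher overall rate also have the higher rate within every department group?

Business: Pool A 83/118 = 70.3%, the domestic pool 943/1562 = 60.4% → Pool A
Engineering: Pool A 241/696 = 34.6%, the domestic pool 17/70 = 24.3% → Pool A
Overall: Pool A 324/814 = 39.8%, the domestic pool 960/1632 = 58.8% → the domestic pool
Pool A wins each department group but the domestic pool wins overall — the comparison reverses. Pool A's applicants skew toward Engineering, which has a lower base rate.

No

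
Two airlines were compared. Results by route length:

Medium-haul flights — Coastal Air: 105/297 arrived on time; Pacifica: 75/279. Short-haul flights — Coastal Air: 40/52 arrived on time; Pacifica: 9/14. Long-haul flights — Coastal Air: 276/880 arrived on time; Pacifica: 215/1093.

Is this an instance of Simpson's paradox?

Medium-haul: Coastal Air 105/297 = 35.4%, Pacifica 75/279 = 26.9% → Coastal Air
Short-haul: Coastal Air 40/52 = 76.9%, Pacifica 9/14 = 64.3% → Coastal Air
Long-haul: Coastal Air 276/880 = 31.4%, Pacifica 215/1093 = 19.7% → Coastal Air
Overall: Coastal Air 421/1229 = 34.3%, Pacifica 299/1386 = 21.6% → Coastal Air
Coastal Air wins overall and in every route group — no reversal.

No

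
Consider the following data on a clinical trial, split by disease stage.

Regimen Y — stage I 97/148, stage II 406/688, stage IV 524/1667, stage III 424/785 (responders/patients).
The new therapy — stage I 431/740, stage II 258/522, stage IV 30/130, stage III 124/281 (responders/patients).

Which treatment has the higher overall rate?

the new therapy

Stage I: Regimen Y 97/148 = 65.5%, the new therapy 431/740 = 58.2% → Regimen Y
Stage II: Regimen Y 406/688 = 59.0%, the new therapy 258/522 = 49.4% → Regimen Y
Stage IV: Regimen Y 524/1667 = 31.4%, the new therapy 30/130 = 23.1% → Regimen Y
Stage III: Regimen Y 424/785 = 54.0%, the new therapy 124/281 = 44.1% → Regimen Y
Overall: Regimen Y 1451/3288 = 44.1%, the new therapy 843/1673 = 50.4% → the new therapy
(Regimen Y wins every disease group but the new therapy wins overall — Regimen Y's patients skew toward the low-rate stage IV group.)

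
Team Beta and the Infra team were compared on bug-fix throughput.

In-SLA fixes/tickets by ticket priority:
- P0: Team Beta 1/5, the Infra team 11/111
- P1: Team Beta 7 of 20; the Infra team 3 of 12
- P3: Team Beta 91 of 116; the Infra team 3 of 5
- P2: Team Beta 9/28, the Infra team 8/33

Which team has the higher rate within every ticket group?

Team Beta

P0: Team Beta 1/5 = 20.0%, the Infra team 11/111 = 9.9% → Team Beta
P1: Team Beta 7/20 = 35.0%, the Infra team 3/12 = 25.0% → Team Beta
P3: Team Beta 91/116 = 78.4%, the Infra team 3/5 = 60.0% → Team Beta
P2: Team Beta 9/28 = 32.1%, the Infra team 8/33 = 24.2% → Team Beta
Team Beta has the higher rate in all 4 groups.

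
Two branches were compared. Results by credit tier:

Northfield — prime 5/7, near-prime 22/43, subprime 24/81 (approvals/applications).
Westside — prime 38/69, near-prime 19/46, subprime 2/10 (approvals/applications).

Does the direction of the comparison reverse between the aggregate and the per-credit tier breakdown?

Prime: Northfield 5/7 = 71.4%, Westside 38/69 = 55.1% → Northfield
Near-prime: Northfield 22/43 = 51.2%, Westside 19/46 = 41.3% → Northfield
Subprime: Northfield 24/81 = 29.6%, Westside 2/10 = 20.0% → Northfield
Overall: Northfield 51/131 = 38.9%, Westside 59/125 = 47.2% → Westside
Northfield wins each credit group but Westside wins overall — the comparison reverses. Northfield's applications skew toward subprime, which has a lower base rate.

Yes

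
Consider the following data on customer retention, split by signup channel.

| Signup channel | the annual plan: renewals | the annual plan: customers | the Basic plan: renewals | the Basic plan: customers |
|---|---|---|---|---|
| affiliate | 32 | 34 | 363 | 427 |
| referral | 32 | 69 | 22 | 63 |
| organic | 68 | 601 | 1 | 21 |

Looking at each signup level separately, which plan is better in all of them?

the annual plan

Affiliate: the annual plan 32/34 = 94.1%, the Basic plan 363/427 = 85.0% → the annual plan
Referral: the annual plan 32/69 = 46.4%, the Basic plan 22/63 = 34.9% → the annual plan
Organic: the annual plan 68/601 = 11.3%, the Basic plan 1/21 = 4.8% → the annual plan
The annual plan has the higher rate in all 3 groups.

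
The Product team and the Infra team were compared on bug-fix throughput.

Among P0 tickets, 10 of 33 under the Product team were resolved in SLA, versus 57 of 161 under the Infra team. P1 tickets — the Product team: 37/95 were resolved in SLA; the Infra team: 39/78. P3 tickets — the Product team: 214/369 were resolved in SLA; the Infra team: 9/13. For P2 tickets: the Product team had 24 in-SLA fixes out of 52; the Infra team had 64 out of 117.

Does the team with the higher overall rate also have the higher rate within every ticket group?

P0: the Product team 10/33 = 30.3%, the Infra team 57/161 = 35.4% → the Infra team
P1: the Product team 37/95 = 38.9%, the Infra team 39/78 = 50.0% → the Infra team
P3: the Product team 214/369 = 58.0%, the Infra team 9/13 = 69.2% → the Infra team
P2: the Product team 24/52 = 46.2%, the Infra team 64/117 = 54.7% → the Infra team
Overall: the Product team 285/549 = 51.9%, the Infra team 169/369 = 45.8% → the Product team
The Infra team wins each ticket group but the Product team wins overall — the comparison reverses. The Infra team's tickets skew toward P0, which has a lower base rate.

No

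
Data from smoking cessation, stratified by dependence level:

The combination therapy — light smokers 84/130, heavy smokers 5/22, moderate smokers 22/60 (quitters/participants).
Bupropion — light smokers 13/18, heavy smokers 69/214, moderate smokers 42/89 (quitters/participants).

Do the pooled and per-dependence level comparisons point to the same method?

Light smokers: the combination therapy 84/130 = 64.6%, bupropion 13/18 = 72.2% → bupropion
Heavy smokers: the combination therapy 5/22 = 22.7%, bupropion 69/214 = 32.2% → bupropion
Moderate smokers: the combination therapy 22/60 = 36.7%, bupropion 42/89 = 47.2% → bupropion
Overall: the combination therapy 111/212 = 52.4%, bupropion 124/321 = 38.6% → the combination therapy
Bupropion wins each dependence group but the combination therapy wins overall — the comparison reverses. Bupropion's participants skew toward heavy smokers, which has a lower base rate.

No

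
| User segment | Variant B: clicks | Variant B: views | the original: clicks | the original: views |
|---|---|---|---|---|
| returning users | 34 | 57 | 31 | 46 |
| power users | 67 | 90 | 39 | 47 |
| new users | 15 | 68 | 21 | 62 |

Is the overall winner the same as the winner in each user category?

Yes

Returning users: Variant B 34/57 = 59.6%, the original 31/46 = 67.4% → the original
Power users: Variant B 67/90 = 74.4%, the original 39/47 = 83.0% → the original
New users: Variant B 15/68 = 22.1%, the original 21/62 = 33.9% → the original
Overall: Variant B 116/215 = 54.0%, the original 91/155 = 58.7% → the original
The original wins overall and in every user group — no reversal.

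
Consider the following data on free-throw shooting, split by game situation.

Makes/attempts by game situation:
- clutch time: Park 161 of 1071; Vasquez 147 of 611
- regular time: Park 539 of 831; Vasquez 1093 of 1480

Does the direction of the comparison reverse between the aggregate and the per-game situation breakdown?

No

Clutch time: Park 161/1071 = 15.0%, Vasquez 147/611 = 24.1% → Vasquez
Regular time: Park 539/831 = 64.9%, Vasquez 1093/1480 = 73.9% → Vasquez
Overall: Park 700/1902 = 36.8%, Vasquez 1240/2091 = 59.3% → Vasquez
Vasquez wins overall and in every game group — no reversal.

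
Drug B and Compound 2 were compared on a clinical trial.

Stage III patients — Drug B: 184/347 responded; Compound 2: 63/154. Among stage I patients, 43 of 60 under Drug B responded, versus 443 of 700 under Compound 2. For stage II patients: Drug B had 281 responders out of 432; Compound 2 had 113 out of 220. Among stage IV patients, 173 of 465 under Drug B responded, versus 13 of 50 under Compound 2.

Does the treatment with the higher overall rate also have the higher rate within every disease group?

Stage III: Drug B 184/347 = 53.0%, Compound 2 63/154 = 40.9% → Drug B
Stage I: Drug B 43/60 = 71.7%, Compound 2 443/700 = 63.3% → Drug B
Stage II: Drug B 281/432 = 65.0%, Compound 2 113/220 = 51.4% → Drug B
Stage IV: Drug B 173/465 = 37.2%, Compound 2 13/50 = 26.0% → Drug B
Overall: Drug B 681/1304 = 52.2%, Compound 2 632/1124 = 56.2% → Compound 2
Drug B wins each disease group but Compound 2 wins overall — the comparison reverses. Drug B's patients skew toward stage IV, which has a lower base rate.

No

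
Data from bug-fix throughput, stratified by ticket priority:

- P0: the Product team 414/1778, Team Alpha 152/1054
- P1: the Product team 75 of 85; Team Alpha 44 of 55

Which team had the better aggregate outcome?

P0: the Product team 414/1778 = 23.3%, Team Alpha 152/1054 = 14.4% → the Product team
P1: the Product team 75/85 = 88.2%, Team Alpha 44/55 = 80.0% → the Product team
Overall: the Product team 489/1863 = 26.2%, Team Alpha 196/1109 = 17.7% → the Product team

the Product team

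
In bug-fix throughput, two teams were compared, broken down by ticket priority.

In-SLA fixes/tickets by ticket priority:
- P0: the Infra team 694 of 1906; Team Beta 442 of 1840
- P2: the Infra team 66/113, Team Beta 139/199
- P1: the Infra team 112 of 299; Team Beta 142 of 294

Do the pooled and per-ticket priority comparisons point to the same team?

P0: the Infra team 694/1906 = 36.4%, Team Beta 442/1840 = 24.0% → the Infra team
P2: the Infra team 66/113 = 58.4%, Team Beta 139/199 = 69.8% → Team Beta
P1: the Infra team 112/299 = 37.5%, Team Beta 142/294 = 48.3% → Team Beta
Overall: the Infra team 872/2318 = 37.6%, Team Beta 723/2333 = 31.0% → the Infra team
Neither sweeps: the Infra team wins 1 of 3 groups, Team Beta wins 2. The Infra team wins overall but not every group — no Simpson reversal.

No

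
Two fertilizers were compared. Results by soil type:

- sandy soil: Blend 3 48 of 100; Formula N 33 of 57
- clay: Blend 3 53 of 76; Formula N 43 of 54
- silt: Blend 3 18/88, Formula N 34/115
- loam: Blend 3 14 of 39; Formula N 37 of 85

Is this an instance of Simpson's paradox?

Sandy soil: Blend 3 48/100 = 48.0%, Formula N 33/57 = 57.9% → Formula N
Clay: Blend 3 53/76 = 69.7%, Formula N 43/54 = 79.6% → Formula N
Silt: Blend 3 18/88 = 20.5%, Formula N 34/115 = 29.6% → Formula N
Loam: Blend 3 14/39 = 35.9%, Formula N 37/85 = 43.5% → Formula N
Overall: Blend 3 133/303 = 43.9%, Formula N 147/311 = 47.3% → Formula N
Formula N wins overall and in every soil group — no reversal.

No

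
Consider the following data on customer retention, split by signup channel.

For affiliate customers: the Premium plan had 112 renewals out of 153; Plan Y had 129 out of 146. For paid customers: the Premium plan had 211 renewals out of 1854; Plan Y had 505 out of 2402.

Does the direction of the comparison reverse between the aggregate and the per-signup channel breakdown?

Affiliate: the Premium plan 112/153 = 73.2%, Plan Y 129/146 = 88.4% → Plan Y
Paid: the Premium plan 211/1854 = 11.4%, Plan Y 505/2402 = 21.0% → Plan Y
Overall: the Premium plan 323/2007 = 16.1%, Plan Y 634/2548 = 24.9% → Plan Y
Plan Y wins overall and in every signup group — no reversal.

No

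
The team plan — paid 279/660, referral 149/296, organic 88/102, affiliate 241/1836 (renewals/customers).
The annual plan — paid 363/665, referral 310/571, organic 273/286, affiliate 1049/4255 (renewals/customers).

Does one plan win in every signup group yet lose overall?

Paid: the team plan 279/660 = 42.3%, the annual plan 363/665 = 54.6% → the annual plan
Referral: the team plan 149/296 = 50.3%, the annual plan 310/571 = 54.3% → the annual plan
Organic: the team plan 88/102 = 86.3%, the annual plan 273/286 = 95.5% → the annual plan
Affiliate: the team plan 241/1836 = 13.1%, the annual plan 1049/4255 = 24.7% → the annual plan
Overall: the team plan 757/2894 = 26.2%, the annual plan 1995/5777 = 34.5% → the annual plan
The annual plan wins overall and in every signup group — no reversal.

No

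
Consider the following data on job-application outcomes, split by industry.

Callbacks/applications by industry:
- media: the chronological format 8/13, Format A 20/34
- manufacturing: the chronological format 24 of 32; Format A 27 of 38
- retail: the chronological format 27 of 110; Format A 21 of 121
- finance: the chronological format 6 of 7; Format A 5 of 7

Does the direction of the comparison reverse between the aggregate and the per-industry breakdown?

Media: the chronological format 8/13 = 61.5%, Format A 20/34 = 58.8% → the chronological format
Manufacturing: the chronological format 24/32 = 75.0%, Format A 27/38 = 71.1% → the chronological format
Retail: the chronological format 27/110 = 24.5%, Format A 21/121 = 17.4% → the chronological format
Finance: the chronological format 6/7 = 85.7%, Format A 5/7 = 71.4% → the chronological format
Overall: the chronological format 65/162 = 40.1%, Format A 73/200 = 36.5% → the chronological format
The chronological format wins overall and in every industry group — no reversal.

No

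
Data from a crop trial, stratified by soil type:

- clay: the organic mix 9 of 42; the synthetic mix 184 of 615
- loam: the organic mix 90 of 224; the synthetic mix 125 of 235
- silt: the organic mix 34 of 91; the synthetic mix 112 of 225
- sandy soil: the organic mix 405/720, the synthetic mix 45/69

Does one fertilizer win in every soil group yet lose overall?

Clay: the organic mix 9/42 = 21.4%, the synthetic mix 184/615 = 29.9% → the synthetic mix
Loam: the organic mix 90/224 = 40.2%, the synthetic mix 125/235 = 53.2% → the synthetic mix
Silt: the organic mix 34/91 = 37.4%, the synthetic mix 112/225 = 49.8% → the synthetic mix
Sandy soil: the organic mix 405/720 = 56.2%, the synthetic mix 45/69 = 65.2% → the synthetic mix
Overall: the organic mix 538/1077 = 50.0%, the synthetic mix 466/1144 = 40.7% → the organic mix
The synthetic mix wins each soil group but the organic mix wins overall — the comparison reverses. The synthetic mix's plots skew toward clay, which has a lower base rate.

Yes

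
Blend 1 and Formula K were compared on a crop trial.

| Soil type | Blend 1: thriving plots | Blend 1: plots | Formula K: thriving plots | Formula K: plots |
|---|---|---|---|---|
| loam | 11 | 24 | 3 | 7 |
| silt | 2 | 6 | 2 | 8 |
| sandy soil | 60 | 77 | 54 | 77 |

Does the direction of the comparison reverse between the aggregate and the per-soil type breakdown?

Loam: Blend 1 11/24 = 45.8%, Formula K 3/7 = 42.9% → Blend 1
Silt: Blend 1 2/6 = 33.3%, Formula K 2/8 = 25.0% → Blend 1
Sandy soil: Blend 1 60/77 = 77.9%, Formula K 54/77 = 70.1% → Blend 1
Overall: Blend 1 73/107 = 68.2%, Formula K 59/92 = 64.1% → Blend 1
Blend 1 wins overall and in every soil group — no reversal.

No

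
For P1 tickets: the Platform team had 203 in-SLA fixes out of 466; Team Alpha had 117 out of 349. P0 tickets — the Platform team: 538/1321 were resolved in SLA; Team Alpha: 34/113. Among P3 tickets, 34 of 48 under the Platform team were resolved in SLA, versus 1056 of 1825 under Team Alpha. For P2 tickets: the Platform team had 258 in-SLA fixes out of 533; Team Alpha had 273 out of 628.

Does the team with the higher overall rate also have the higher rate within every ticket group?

P1: the Platform team 203/466 = 43.6%, Team Alpha 117/349 = 33.5% → the Platform team
P0: the Platform team 538/1321 = 40.7%, Team Alpha 34/113 = 30.1% → the Platform team
P3: the Platform team 34/48 = 70.8%, Team Alpha 1056/1825 = 57.9% → the Platform team
P2: the Platform team 258/533 = 48.4%, Team Alpha 273/628 = 43.5% → the Platform team
Overall: the Platform team 1033/2368 = 43.6%, Team Alpha 1480/2915 = 50.8% → Team Alpha
The Platform team wins each ticket group but Team Alpha wins overall — the comparison reverses. The Platform team's tickets skew toward P0, which has a lower base rate.

No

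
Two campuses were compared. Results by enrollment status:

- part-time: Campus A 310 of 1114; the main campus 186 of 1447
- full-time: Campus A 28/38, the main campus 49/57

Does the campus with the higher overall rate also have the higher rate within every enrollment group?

No

Part-time: Campus A 310/1114 = 27.8%, the main campus 186/1447 = 12.9% → Campus A
Full-time: Campus A 28/38 = 73.7%, the main campus 49/57 = 86.0% → the main campus
Overall: Campus A 338/1152 = 29.3%, the main campus 235/1504 = 15.6% → Campus A
Neither sweeps: Campus A wins 1 of 2 groups, the main campus wins 1. Campus A wins overall but not every group — no Simpson reversal.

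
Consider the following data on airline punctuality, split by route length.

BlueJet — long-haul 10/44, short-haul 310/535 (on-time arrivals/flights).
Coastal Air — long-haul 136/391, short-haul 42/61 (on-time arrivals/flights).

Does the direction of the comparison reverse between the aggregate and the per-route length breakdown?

Yes

Long-haul: BlueJet 10/44 = 22.7%, Coastal Air 136/391 = 34.8% → Coastal Air
Short-haul: BlueJet 310/535 = 57.9%, Coastal Air 42/61 = 68.9% → Coastal Air
Overall: BlueJet 320/579 = 55.3%, Coastal Air 178/452 = 39.4% → BlueJet
Coastal Air wins each route group but BlueJet wins overall — the comparison reverses. Coastal Air's flights skew toward long-haul, which has a lower base rate.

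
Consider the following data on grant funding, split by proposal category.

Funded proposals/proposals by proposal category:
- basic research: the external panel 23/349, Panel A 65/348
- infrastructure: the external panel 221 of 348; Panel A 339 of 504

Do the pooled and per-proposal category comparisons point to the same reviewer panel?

Yes

Basic research: the external panel 23/349 = 6.6%, Panel A 65/348 = 18.7% → Panel A
Infrastructure: the external panel 221/348 = 63.5%, Panel A 339/504 = 67.3% → Panel A
Overall: the external panel 244/697 = 35.0%, Panel A 404/852 = 47.4% → Panel A
Panel A wins overall and in every proposal group — no reversal.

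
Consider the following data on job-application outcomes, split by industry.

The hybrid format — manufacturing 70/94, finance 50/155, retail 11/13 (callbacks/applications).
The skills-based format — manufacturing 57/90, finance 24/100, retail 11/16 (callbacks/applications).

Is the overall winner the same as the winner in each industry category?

Yes

Manufacturing: the hybrid format 70/94 = 74.5%, the skills-based format 57/90 = 63.3% → the hybrid format
Finance: the hybrid format 50/155 = 32.3%, the skills-based format 24/100 = 24.0% → the hybrid format
Retail: the hybrid format 11/13 = 84.6%, the skills-based format 11/16 = 68.8% → the hybrid format
Overall: the hybrid format 131/262 = 50.0%, the skills-based format 92/206 = 44.7% → the hybrid format
The hybrid format wins overall and in every industry group — no reversal.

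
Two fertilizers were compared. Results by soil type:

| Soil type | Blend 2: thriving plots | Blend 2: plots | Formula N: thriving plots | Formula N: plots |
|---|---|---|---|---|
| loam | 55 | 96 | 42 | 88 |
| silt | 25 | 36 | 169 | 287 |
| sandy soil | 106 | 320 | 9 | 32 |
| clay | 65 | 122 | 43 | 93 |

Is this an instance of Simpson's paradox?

Loam: Blend 2 55/96 = 57.3%, Formula N 42/88 = 47.7% → Blend 2
Silt: Blend 2 25/36 = 69.4%, Formula N 169/287 = 58.9% → Blend 2
Sandy soil: Blend 2 106/320 = 33.1%, Formula N 9/32 = 28.1% → Blend 2
Clay: Blend 2 65/122 = 53.3%, Formula N 43/93 = 46.2% → Blend 2
Overall: Blend 2 251/574 = 43.7%, Formula N 263/500 = 52.6% → Formula N
Blend 2 wins each soil group but Formula N wins overall — the comparison reverses. Blend 2's plots skew toward sandy soil, which has a lower base rate.

Yes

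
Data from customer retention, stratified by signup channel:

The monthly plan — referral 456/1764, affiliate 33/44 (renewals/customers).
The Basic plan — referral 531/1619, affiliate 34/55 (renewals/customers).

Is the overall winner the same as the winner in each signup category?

No

Referral: the monthly plan 456/1764 = 25.9%, the Basic plan 531/1619 = 32.8% → the Basic plan
Affiliate: the monthly plan 33/44 = 75.0%, the Basic plan 34/55 = 61.8% → the monthly plan
Overall: the monthly plan 489/1808 = 27.0%, the Basic plan 565/1674 = 33.8% → the Basic plan
Neither sweeps: the monthly plan wins 1 of 2 groups, the Basic plan wins 1. The Basic plan wins overall but not every group — no Simpson reversal.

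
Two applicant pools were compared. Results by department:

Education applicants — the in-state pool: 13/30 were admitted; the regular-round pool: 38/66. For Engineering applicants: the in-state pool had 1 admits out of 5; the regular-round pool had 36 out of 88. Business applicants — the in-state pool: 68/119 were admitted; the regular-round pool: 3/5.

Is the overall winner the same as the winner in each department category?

No

Education: the in-state pool 13/30 = 43.3%, the regular-round pool 38/66 = 57.6% → the regular-round pool
Engineering: the in-state pool 1/5 = 20.0%, the regular-round pool 36/88 = 40.9% → the regular-round pool
Business: the in-state pool 68/119 = 57.1%, the regular-round pool 3/5 = 60.0% → the regular-round pool
Overall: the in-state pool 82/154 = 53.2%, the regular-round pool 77/159 = 48.4% → the in-state pool
The regular-round pool wins each department group but the in-state pool wins overall — the comparison reverses. The regular-round pool's applicants skew toward Engineering, which has a lower base rate.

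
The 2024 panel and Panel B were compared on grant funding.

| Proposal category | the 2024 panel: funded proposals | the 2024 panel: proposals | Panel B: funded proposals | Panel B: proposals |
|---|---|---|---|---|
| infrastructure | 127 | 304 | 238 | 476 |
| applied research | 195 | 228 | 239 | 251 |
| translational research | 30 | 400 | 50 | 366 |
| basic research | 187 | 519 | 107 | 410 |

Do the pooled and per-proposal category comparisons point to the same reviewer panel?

Infrastructure: the 2024 panel 127/304 = 41.8%, Panel B 238/476 = 50.0% → Panel B
Applied research: the 2024 panel 195/228 = 85.5%, Panel B 239/251 = 95.2% → Panel B
Translational research: the 2024 panel 30/400 = 7.5%, Panel B 50/366 = 13.7% → Panel B
Basic research: the 2024 panel 187/519 = 36.0%, Panel B 107/410 = 26.1% → the 2024 panel
Overall: the 2024 panel 539/1451 = 37.1%, Panel B 634/1503 = 42.2% → Panel B
Neither sweeps: the 2024 panel wins 1 of 4 groups, Panel B wins 3. Panel B wins overall but not every group — no Simpson reversal.

No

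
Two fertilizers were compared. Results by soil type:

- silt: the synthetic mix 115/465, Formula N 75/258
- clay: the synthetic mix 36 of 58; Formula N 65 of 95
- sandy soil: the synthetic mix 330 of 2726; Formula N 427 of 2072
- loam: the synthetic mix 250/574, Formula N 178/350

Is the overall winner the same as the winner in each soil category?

Silt: the synthetic mix 115/465 = 24.7%, Formula N 75/258 = 29.1% → Formula N
Clay: the synthetic mix 36/58 = 62.1%, Formula N 65/95 = 68.4% → Formula N
Sandy soil: the synthetic mix 330/2726 = 12.1%, Formula N 427/2072 = 20.6% → Formula N
Loam: the synthetic mix 250/574 = 43.6%, Formula N 178/350 = 50.9% → Formula N
Overall: the synthetic mix 731/3823 = 19.1%, Formula N 745/2775 = 26.8% → Formula N
Formula N wins overall and in every soil group — no reversal.

Yes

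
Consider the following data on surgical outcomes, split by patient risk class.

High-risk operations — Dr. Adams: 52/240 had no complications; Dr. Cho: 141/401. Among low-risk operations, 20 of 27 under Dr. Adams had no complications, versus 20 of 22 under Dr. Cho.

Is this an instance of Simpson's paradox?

High-risk: Dr. Adams 52/240 = 21.7%, Dr. Cho 141/401 = 35.2% → Dr. Cho
Low-risk: Dr. Adams 20/27 = 74.1%, Dr. Cho 20/22 = 90.9% → Dr. Cho
Overall: Dr. Adams 72/267 = 27.0%, Dr. Cho 161/423 = 38.1% → Dr. Cho
Dr. Cho wins overall and in every patient risk group — no reversal.

No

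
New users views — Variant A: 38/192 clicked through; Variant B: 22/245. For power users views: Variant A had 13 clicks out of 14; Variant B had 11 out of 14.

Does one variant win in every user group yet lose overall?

New users: Variant A 38/192 = 19.8%, Variant B 22/245 = 9.0% → Variant A
Power users: Variant A 13/14 = 92.9%, Variant B 11/14 = 78.6% → Variant A
Overall: Variant A 51/206 = 24.8%, Variant B 33/259 = 12.7% → Variant A
Variant A wins overall and in every user group — no reversal.

No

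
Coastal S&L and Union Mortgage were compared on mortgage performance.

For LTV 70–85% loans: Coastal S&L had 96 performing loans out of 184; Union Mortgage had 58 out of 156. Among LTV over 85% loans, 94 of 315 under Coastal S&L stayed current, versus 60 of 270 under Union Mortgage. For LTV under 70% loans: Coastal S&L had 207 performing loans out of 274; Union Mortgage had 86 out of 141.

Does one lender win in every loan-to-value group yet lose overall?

LTV 70–85%: Coastal S&L 96/184 = 52.2%, Union Mortgage 58/156 = 37.2% → Coastal S&L
LTV over 85%: Coastal S&L 94/315 = 29.8%, Union Mortgage 60/270 = 22.2% → Coastal S&L
LTV under 70%: Coastal S&L 207/274 = 75.5%, Union Mortgage 86/141 = 61.0% → Coastal S&L
Overall: Coastal S&L 397/773 = 51.4%, Union Mortgage 204/567 = 36.0% → Coastal S&L
Coastal S&L wins overall and in every loan-to-value group — no reversal.

No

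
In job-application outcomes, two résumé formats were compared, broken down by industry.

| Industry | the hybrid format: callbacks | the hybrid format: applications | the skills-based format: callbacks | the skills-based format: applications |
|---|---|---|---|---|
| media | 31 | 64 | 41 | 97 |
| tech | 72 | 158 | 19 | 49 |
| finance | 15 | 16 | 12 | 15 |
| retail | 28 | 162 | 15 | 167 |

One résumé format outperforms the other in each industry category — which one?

Media: the hybrid format 31/64 = 48.4%, the skills-based format 41/97 = 42.3% → the hybrid format
Tech: the hybrid format 72/158 = 45.6%, the skills-based format 19/49 = 38.8% → the hybrid format
Finance: the hybrid format 15/16 = 93.8%, the skills-based format 12/15 = 80.0% → the hybrid format
Retail: the hybrid format 28/162 = 17.3%, the skills-based format 15/167 = 9.0% → the hybrid format
The hybrid format has the higher rate in all 4 groups.

the hybrid format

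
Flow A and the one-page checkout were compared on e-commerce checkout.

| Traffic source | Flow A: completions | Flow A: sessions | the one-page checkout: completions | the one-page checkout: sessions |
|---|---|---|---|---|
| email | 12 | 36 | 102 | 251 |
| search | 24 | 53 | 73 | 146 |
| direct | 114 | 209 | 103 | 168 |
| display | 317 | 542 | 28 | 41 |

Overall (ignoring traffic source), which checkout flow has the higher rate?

Email: Flow A 12/36 = 33.3%, the one-page checkout 102/251 = 40.6% → the one-page checkout
Search: Flow A 24/53 = 45.3%, the one-page checkout 73/146 = 50.0% → the one-page checkout
Direct: Flow A 114/209 = 54.5%, the one-page checkout 103/168 = 61.3% → the one-page checkout
Display: Flow A 317/542 = 58.5%, the one-page checkout 28/41 = 68.3% → the one-page checkout
Overall: Flow A 467/840 = 55.6%, the one-page checkout 306/606 = 50.5% → Flow A
(The one-page checkout wins every traffic group but Flow A wins overall — the one-page checkout's sessions skew toward the low-rate email group.)

Flow A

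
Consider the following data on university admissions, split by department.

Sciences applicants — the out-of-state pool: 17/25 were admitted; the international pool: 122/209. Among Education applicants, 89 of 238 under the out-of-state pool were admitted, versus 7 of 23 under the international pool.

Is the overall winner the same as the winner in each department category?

Sciences: the out-of-state pool 17/25 = 68.0%, the international pool 122/209 = 58.4% → the out-of-state pool
Education: the out-of-state pool 89/238 = 37.4%, the international pool 7/23 = 30.4% → the out-of-state pool
Overall: the out-of-state pool 106/263 = 40.3%, the international pool 129/232 = 55.6% → the international pool
The out-of-state pool wins each department group but the international pool wins overall — the comparison reverses. The out-of-state pool's applicants skew toward Education, which has a lower base rate.

No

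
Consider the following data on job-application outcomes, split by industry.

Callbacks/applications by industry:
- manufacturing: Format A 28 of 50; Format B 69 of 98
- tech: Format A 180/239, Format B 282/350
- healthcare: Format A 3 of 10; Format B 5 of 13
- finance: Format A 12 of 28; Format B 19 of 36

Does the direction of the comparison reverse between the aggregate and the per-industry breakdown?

No

Manufacturing: Format A 28/50 = 56.0%, Format B 69/98 = 70.4% → Format B
Tech: Format A 180/239 = 75.3%, Format B 282/350 = 80.6% → Format B
Healthcare: Format A 3/10 = 30.0%, Format B 5/13 = 38.5% → Format B
Finance: Format A 12/28 = 42.9%, Format B 19/36 = 52.8% → Format B
Overall: Format A 223/327 = 68.2%, Format B 375/497 = 75.5% → Format B
Format B wins overall and in every industry group — no reversal.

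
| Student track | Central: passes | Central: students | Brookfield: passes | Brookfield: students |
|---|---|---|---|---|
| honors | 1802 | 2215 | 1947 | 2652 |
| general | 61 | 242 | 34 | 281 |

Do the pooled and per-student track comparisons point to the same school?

Yes

Honors: Central 1802/2215 = 81.4%, Brookfield 1947/2652 = 73.4% → Central
General: Central 61/242 = 25.2%, Brookfield 34/281 = 12.1% → Central
Overall: Central 1863/2457 = 75.8%, Brookfield 1981/2933 = 67.5% → Central
Central wins overall and in every student group — no reversal.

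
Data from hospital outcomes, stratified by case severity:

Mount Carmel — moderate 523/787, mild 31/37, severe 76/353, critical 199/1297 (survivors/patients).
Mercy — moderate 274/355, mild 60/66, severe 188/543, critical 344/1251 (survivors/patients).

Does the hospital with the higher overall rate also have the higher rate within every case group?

Yes

Moderate: Mount Carmel 523/787 = 66.5%, Mercy 274/355 = 77.2% → Mercy
Mild: Mount Carmel 31/37 = 83.8%, Mercy 60/66 = 90.9% → Mercy
Severe: Mount Carmel 76/353 = 21.5%, Mercy 188/543 = 34.6% → Mercy
Critical: Mount Carmel 199/1297 = 15.3%, Mercy 344/1251 = 27.5% → Mercy
Overall: Mount Carmel 829/2474 = 33.5%, Mercy 866/2215 = 39.1% → Mercy
Mercy wins overall and in every case group — no reversal.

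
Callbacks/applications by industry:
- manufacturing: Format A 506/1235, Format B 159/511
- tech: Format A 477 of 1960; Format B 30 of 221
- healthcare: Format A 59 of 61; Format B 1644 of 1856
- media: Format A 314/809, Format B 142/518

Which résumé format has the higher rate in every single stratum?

Manufacturing: Format A 506/1235 = 41.0%, Format B 159/511 = 31.1% → Format A
Tech: Format A 477/1960 = 24.3%, Format B 30/221 = 13.6% → Format A
Healthcare: Format A 59/61 = 96.7%, Format B 1644/1856 = 88.6% → Format A
Media: Format A 314/809 = 38.8%, Format B 142/518 = 27.4% → Format A
Format A has the higher rate in all 4 groups.

Format A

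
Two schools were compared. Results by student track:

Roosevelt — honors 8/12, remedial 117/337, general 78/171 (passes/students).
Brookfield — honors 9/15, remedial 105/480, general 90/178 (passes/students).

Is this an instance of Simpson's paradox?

Honors: Roosevelt 8/12 = 66.7%, Brookfield 9/15 = 60.0% → Roosevelt
Remedial: Roosevelt 117/337 = 34.7%, Brookfield 105/480 = 21.9% → Roosevelt
General: Roosevelt 78/171 = 45.6%, Brookfield 90/178 = 50.6% → Brookfield
Overall: Roosevelt 203/520 = 39.0%, Brookfield 204/673 = 30.3% → Roosevelt
Neither sweeps: Roosevelt wins 2 of 3 groups, Brookfield wins 1. Roosevelt wins overall but not every group — no Simpson reversal.

No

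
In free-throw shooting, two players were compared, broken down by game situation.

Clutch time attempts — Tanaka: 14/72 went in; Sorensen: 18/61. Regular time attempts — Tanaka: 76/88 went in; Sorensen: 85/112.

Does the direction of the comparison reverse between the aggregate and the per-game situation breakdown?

Clutch time: Tanaka 14/72 = 19.4%, Sorensen 18/61 = 29.5% → Sorensen
Regular time: Tanaka 76/88 = 86.4%, Sorensen 85/112 = 75.9% → Tanaka
Overall: Tanaka 90/160 = 56.2%, Sorensen 103/173 = 59.5% → Sorensen
Neither sweeps: Tanaka wins 1 of 2 groups, Sorensen wins 1. Sorensen wins overall but not every group — no Simpson reversal.

No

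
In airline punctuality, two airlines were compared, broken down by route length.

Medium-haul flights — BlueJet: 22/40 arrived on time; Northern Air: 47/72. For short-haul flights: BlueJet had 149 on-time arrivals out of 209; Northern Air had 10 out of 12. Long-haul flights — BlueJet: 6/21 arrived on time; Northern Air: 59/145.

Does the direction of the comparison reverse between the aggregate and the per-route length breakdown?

Medium-haul: BlueJet 22/40 = 55.0%, Northern Air 47/72 = 65.3% → Northern Air
Short-haul: BlueJet 149/209 = 71.3%, Northern Air 10/12 = 83.3% → Northern Air
Long-haul: BlueJet 6/21 = 28.6%, Northern Air 59/145 = 40.7% → Northern Air
Overall: BlueJet 177/270 = 65.6%, Northern Air 116/229 = 50.7% → BlueJet
Northern Air wins each route group but BlueJet wins overall — the comparison reverses. Northern Air's flights skew toward long-haul, which has a lower base rate.

Yes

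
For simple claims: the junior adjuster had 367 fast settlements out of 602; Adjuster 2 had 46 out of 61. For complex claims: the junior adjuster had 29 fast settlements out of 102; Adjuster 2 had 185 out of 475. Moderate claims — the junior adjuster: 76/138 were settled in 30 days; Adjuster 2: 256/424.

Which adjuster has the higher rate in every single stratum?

Adjuster 2

Simple: the junior adjuster 367/602 = 61.0%, Adjuster 2 46/61 = 75.4% → Adjuster 2
Complex: the junior adjuster 29/102 = 28.4%, Adjuster 2 185/475 = 38.9% → Adjuster 2
Moderate: the junior adjuster 76/138 = 55.1%, Adjuster 2 256/424 = 60.4% → Adjuster 2
Adjuster 2 has the higher rate in all 3 groups.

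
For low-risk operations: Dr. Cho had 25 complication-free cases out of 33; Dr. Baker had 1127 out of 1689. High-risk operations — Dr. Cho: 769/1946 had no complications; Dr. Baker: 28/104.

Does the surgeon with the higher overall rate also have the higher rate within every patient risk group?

No

Low-risk: Dr. Cho 25/33 = 75.8%, Dr. Baker 1127/1689 = 66.7% → Dr. Cho
High-risk: Dr. Cho 769/1946 = 39.5%, Dr. Baker 28/104 = 26.9% → Dr. Cho
Overall: Dr. Cho 794/1979 = 40.1%, Dr. Baker 1155/1793 = 64.4% → Dr. Baker
Dr. Cho wins each patient risk group but Dr. Baker wins overall — the comparison reverses. Dr. Cho's operations skew toward high-risk, which has a lower base rate.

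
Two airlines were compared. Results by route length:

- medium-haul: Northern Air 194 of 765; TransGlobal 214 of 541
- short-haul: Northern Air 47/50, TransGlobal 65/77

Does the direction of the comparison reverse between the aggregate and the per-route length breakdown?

Medium-haul: Northern Air 194/765 = 25.4%, TransGlobal 214/541 = 39.6% → TransGlobal
Short-haul: Northern Air 47/50 = 94.0%, TransGlobal 65/77 = 84.4% → Northern Air
Overall: Northern Air 241/815 = 29.6%, TransGlobal 279/618 = 45.1% → TransGlobal
Neither sweeps: Northern Air wins 1 of 2 groups, TransGlobal wins 1. TransGlobal wins overall but not every group — no Simpson reversal.

No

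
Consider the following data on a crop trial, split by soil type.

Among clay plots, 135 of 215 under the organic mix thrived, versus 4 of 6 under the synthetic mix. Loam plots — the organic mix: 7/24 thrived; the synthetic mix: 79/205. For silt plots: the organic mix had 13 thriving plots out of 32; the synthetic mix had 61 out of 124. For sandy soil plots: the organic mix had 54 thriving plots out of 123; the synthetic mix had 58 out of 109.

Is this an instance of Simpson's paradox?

Yes

Clay: the organic mix 135/215 = 62.8%, the synthetic mix 4/6 = 66.7% → the synthetic mix
Loam: the organic mix 7/24 = 29.2%, the synthetic mix 79/205 = 38.5% → the synthetic mix
Silt: the organic mix 13/32 = 40.6%, the synthetic mix 61/124 = 49.2% → the synthetic mix
Sandy soil: the organic mix 54/123 = 43.9%, the synthetic mix 58/109 = 53.2% → the synthetic mix
Overall: the organic mix 209/394 = 53.0%, the synthetic mix 202/444 = 45.5% → the organic mix
The synthetic mix wins each soil group but the organic mix wins overall — the comparison reverses. The synthetic mix's plots skew toward loam, which has a lower base rate.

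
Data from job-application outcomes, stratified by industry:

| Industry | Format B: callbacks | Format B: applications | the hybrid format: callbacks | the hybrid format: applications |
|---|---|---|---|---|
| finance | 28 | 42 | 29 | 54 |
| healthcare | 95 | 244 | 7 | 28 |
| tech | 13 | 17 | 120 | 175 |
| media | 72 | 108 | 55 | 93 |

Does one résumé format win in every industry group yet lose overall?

Yes

Finance: Format B 28/42 = 66.7%, the hybrid format 29/54 = 53.7% → Format B
Healthcare: Format B 95/244 = 38.9%, the hybrid format 7/28 = 25.0% → Format B
Tech: Format B 13/17 = 76.5%, the hybrid format 120/175 = 68.6% → Format B
Media: Format B 72/108 = 66.7%, the hybrid format 55/93 = 59.1% → Format B
Overall: Format B 208/411 = 50.6%, the hybrid format 211/350 = 60.3% → the hybrid format
Format B wins each industry group but the hybrid format wins overall — the comparison reverses. Format B's applications skew toward healthcare, which has a lower base rate.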